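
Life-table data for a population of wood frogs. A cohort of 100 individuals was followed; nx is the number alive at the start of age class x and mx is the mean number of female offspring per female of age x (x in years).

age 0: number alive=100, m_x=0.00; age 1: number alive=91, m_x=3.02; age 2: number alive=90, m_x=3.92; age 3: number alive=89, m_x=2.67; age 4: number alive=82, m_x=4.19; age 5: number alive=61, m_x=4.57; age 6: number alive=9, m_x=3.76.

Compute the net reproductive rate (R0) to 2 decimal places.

lx = nx/n0 = nx/100: 1, 0.91, 0.9, 0.89, 0.82, 0.61, 0.09
lx·mx by age: 0, 2.7482, 3.528, 2.3763, 3.4358, 2.7877, 0.3384
R0 = Σ lx·mx = 15.2144 → 15.21

15.21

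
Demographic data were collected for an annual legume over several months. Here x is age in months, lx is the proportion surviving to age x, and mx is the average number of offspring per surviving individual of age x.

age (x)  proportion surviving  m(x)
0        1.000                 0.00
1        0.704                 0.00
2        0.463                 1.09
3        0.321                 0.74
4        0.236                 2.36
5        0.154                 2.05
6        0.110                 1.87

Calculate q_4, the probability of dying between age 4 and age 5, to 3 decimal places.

q_4 = (l_4 − l_5) / l_4 = (0.236 − 0.154) / 0.236
     = 0.082 / 0.236 = 0.347458… → 0.347

0.347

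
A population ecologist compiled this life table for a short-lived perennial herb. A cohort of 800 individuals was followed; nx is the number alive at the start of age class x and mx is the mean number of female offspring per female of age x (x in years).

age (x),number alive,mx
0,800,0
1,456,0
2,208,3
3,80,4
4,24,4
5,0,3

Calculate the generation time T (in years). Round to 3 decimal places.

lx = nx/n0 = nx/800: 1, 0.57, 0.26, 0.1, 0.03, 0
lx·mx: 0, 0, 0.78, 0.4, 0.12, 0 → R0 = 1.3
x·lx·mx: 0, 0, 1.56, 1.2, 0.48, 0 → Σ = 3.24
T = 3.24 / 1.3 = 2.492308… → 2.492

2.492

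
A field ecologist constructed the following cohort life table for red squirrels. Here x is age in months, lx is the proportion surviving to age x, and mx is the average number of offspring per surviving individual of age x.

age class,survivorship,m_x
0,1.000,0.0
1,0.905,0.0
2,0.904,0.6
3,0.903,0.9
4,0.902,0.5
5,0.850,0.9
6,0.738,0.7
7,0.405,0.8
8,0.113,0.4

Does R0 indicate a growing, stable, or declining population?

R0 = Σ lx·mx = 0 + 0 + 0.5424 + 0.8127 + 0.451 + 0.765 + 0.5166 + 0.324 + 0.0452 = 3.4569
R0 > 1, so the population is growing.

growing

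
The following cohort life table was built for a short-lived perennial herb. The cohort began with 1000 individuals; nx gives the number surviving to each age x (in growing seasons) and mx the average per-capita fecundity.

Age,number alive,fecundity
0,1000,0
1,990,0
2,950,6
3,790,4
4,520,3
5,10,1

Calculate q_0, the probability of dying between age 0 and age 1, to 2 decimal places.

0.01

lx = nx/n0 = nx/1000: 1, 0.99, 0.95, 0.79, 0.52, 0.01
q_0 = (l_0 − l_1) / l_0 = (1 − 0.99) / 1
     = 0.01 / 1 = 0.01 → 0.01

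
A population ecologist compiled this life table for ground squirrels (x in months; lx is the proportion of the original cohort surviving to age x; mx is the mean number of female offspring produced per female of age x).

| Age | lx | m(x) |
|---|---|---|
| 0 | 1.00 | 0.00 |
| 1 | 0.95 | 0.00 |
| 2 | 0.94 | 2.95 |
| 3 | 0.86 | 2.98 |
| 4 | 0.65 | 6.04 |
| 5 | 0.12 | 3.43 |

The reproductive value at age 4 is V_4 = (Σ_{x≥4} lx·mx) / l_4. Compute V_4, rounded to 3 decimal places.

6.673

lx·mx for x ≥ 4: 3.926, 0.4116 → sum = 4.3376
V_4 = 4.3376 / l_4 = 4.3376 / 0.65 = 6.673231… → 6.673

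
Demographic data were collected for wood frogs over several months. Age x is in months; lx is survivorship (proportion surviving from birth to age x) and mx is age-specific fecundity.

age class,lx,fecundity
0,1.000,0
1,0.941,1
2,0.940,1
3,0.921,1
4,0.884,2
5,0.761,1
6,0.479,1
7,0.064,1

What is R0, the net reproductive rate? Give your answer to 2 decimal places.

5.87

lx·mx by age: 0, 0.941, 0.94, 0.921, 1.768, 0.761, 0.479, 0.064
R0 = Σ lx·mx = 5.874 → 5.87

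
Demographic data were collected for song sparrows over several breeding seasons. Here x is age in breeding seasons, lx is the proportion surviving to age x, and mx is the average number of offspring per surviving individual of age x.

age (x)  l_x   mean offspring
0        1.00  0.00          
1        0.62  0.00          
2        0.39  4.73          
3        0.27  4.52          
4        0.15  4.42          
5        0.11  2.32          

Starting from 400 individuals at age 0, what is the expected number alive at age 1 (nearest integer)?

Expected survivors = N0 · l_1 = 400 × 0.62 = 248 → 248

248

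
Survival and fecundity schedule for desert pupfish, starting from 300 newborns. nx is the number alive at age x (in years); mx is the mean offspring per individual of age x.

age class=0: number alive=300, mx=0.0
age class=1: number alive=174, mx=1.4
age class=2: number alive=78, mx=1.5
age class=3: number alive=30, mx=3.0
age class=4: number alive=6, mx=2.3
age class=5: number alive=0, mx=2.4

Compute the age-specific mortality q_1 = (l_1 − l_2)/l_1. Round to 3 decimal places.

0.552

lx = nx/n0 = nx/300: 1, 0.58, 0.26, 0.1, 0.02, 0
q_1 = (l_1 − l_2) / l_1 = (0.58 − 0.26) / 0.58
     = 0.32 / 0.58 = 0.551724… → 0.552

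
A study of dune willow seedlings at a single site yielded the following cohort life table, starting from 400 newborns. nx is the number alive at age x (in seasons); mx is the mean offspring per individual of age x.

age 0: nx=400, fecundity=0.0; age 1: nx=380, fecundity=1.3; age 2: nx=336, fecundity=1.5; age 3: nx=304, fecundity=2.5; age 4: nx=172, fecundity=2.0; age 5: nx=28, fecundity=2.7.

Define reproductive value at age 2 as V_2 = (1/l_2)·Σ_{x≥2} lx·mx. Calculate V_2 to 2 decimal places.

lx = nx/n0 = nx/400: 1, 0.95, 0.84, 0.76, 0.43, 0.07
lx·mx for x ≥ 2: 1.26, 1.9, 0.86, 0.189 → sum = 4.209
V_2 = 4.209 / l_2 = 4.209 / 0.84 = 5.010714… → 5.01

5.01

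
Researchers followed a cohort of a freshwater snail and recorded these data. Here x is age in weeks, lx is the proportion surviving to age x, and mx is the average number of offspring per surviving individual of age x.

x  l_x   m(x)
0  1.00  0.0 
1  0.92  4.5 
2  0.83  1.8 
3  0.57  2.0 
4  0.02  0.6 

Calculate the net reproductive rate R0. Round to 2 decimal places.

6.79

lx·mx by age: 0, 4.14, 1.494, 1.14, 0.012
R0 = Σ lx·mx = 6.786 → 6.79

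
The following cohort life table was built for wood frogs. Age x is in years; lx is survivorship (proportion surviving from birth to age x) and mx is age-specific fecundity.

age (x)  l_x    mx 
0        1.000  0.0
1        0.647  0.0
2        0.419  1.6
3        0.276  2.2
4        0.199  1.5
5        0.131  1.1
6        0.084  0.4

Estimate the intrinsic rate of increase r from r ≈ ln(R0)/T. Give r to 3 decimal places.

0.187

R0 = Σ lx·mx = 0 + 0 + 0.6704 + 0.6072 + 0.2985 + 0.1441 + 0.0336 = 1.7538
Σ x·lx·mx = 5.2785; T = 5.2785/1.7538 = 3.00975…
r ≈ ln(R0)/T = ln(1.7538)/3.00975… = 0.18665… → 0.187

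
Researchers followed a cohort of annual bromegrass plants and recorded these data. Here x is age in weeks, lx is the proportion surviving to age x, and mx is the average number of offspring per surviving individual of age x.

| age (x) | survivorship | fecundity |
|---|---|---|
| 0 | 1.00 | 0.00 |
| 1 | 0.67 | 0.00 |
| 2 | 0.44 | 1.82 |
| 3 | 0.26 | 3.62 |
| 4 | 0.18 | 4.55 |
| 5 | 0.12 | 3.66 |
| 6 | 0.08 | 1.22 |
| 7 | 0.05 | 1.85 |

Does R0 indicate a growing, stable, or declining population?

R0 = Σ lx·mx = 0 + 0 + 0.8008 + 0.9412 + 0.819 + 0.4392 + 0.0976 + 0.0925 = 3.1903
R0 > 1, so the population is growing.

growing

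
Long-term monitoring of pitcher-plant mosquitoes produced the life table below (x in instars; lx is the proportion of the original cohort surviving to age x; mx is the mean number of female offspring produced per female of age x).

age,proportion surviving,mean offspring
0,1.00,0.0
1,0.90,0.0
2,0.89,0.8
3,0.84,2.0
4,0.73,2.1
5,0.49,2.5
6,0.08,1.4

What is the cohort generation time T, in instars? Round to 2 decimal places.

lx·mx: 0, 0, 0.712, 1.68, 1.533, 1.225, 0.112 → R0 = 5.262
x·lx·mx: 0, 0, 1.424, 5.04, 6.132, 6.125, 0.672 → Σ = 19.393
T = 19.393 / 5.262 = 3.685481… → 3.69

3.69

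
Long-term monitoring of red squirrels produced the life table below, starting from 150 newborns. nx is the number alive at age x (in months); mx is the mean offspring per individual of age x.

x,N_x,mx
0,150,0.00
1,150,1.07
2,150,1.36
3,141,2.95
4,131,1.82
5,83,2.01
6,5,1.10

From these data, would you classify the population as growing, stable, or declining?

lx = nx/n0 = nx/150: 1, 1, 1, 0.94, 0.87333…, 0.55333…, 0.03333…
R0 = Σ lx·mx = 0 + 1.07 + 1.36 + 2.773 + 1.589467… + 1.1122… + 0.036667… = 7.941333…
R0 > 1, so the population is growing.

growing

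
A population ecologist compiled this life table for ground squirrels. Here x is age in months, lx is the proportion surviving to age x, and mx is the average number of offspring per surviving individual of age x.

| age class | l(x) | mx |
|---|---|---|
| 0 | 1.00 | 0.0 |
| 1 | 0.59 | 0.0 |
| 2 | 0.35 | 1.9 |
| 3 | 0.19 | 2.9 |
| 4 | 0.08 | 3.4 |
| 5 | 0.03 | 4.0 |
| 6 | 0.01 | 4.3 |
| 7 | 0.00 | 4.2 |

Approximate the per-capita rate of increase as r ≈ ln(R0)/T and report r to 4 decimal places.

R0 = Σ lx·mx = 0 + 0 + 0.665 + 0.551 + 0.272 + 0.12 + 0.043 + 0 = 1.651
Σ x·lx·mx = 4.929; T = 4.929/1.651 = 2.98546…
r ≈ ln(R0)/T = ln(1.651)/2.98546… = 0.167941… → 0.1679

0.1679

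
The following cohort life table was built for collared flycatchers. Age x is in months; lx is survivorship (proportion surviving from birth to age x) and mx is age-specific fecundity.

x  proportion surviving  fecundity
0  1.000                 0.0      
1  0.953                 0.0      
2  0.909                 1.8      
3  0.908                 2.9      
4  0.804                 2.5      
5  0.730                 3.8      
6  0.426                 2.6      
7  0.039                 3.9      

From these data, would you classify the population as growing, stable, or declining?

growing

R0 = Σ lx·mx = 0 + 0 + 1.6362 + 2.6332 + 2.01 + 2.774 + 1.1076 + 0.1521 = 10.3131
R0 > 1, so the population is growing.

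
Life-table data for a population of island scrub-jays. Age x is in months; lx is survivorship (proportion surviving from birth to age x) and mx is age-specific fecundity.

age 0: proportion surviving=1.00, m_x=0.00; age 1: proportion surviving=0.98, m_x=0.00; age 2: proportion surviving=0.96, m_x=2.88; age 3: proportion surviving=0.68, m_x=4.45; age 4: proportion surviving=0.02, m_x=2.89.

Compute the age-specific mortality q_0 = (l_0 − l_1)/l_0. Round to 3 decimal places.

q_0 = (l_0 − l_1) / l_0 = (1 − 0.98) / 1
     = 0.02 / 1 = 0.02 → 0.020

0.020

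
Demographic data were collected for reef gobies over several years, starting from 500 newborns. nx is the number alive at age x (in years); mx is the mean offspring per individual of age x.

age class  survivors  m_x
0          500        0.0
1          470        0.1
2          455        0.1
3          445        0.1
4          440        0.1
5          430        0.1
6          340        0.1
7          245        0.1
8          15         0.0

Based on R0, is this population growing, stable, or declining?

declining

lx = nx/n0 = nx/500: 1, 0.94, 0.91, 0.89, 0.88, 0.86, 0.68, 0.49, 0.03
R0 = Σ lx·mx = 0 + 0.094 + 0.091 + 0.089 + 0.088 + 0.086 + 0.068 + 0.049 + 0 = 0.565
R0 < 1, so the population is declining.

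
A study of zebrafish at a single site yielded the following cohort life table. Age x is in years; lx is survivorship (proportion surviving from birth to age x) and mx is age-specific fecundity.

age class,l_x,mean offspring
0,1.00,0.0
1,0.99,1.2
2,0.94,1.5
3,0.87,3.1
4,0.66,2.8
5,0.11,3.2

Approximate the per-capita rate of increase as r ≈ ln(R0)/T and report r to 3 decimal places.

0.710

R0 = Σ lx·mx = 0 + 1.188 + 1.41 + 2.697 + 1.848 + 0.352 = 7.495
Σ x·lx·mx = 21.251; T = 21.251/7.495 = 2.83536…
r ≈ ln(R0)/T = ln(7.495)/2.83536… = 0.7104… → 0.710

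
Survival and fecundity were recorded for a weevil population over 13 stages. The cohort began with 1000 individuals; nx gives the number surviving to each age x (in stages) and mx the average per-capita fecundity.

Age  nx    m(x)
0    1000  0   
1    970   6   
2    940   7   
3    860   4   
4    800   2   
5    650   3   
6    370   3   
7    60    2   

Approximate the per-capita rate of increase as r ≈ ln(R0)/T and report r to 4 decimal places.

1.1785

lx = nx/n0 = nx/1000: 1, 0.97, 0.94, 0.86, 0.8, 0.65, 0.37, 0.06
R0 = Σ lx·mx = 0 + 5.82 + 6.58 + 3.44 + 1.6 + 1.95 + 1.11 + 0.12 = 20.62
Σ x·lx·mx = 52.95; T = 52.95/20.62 = 2.5679…
r ≈ ln(R0)/T = ln(20.62)/2.5679… = 1.178499… → 1.1785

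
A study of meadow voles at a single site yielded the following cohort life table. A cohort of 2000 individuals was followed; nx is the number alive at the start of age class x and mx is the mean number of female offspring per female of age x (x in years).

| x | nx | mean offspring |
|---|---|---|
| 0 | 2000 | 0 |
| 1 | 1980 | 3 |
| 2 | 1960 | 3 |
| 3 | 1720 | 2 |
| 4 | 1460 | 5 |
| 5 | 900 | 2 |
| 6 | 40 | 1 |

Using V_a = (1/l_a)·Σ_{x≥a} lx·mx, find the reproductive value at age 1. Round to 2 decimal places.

12.32

lx = nx/n0 = nx/2000: 1, 0.99, 0.98, 0.86, 0.73, 0.45, 0.02
lx·mx for x ≥ 1: 2.97, 2.94, 1.72, 3.65, 0.9, 0.02 → sum = 12.2
V_1 = 12.2 / l_1 = 12.2 / 0.99 = 12.323232… → 12.32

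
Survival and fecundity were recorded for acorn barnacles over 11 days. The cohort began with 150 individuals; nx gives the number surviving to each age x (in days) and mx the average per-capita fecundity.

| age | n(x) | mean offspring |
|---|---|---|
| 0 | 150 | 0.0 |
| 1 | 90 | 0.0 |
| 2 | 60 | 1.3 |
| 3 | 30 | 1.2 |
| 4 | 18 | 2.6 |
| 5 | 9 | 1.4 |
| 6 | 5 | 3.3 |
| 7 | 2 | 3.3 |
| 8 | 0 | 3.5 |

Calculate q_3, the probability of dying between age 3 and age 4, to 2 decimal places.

lx = nx/n0 = nx/150: 1, 0.6, 0.4, 0.2, 0.12, 0.06, 0.03333…, 0.01333…, 0
q_3 = (l_3 − l_4) / l_3 = (0.2 − 0.12) / 0.2
     = 0.08 / 0.2 = 0.4 → 0.40

0.40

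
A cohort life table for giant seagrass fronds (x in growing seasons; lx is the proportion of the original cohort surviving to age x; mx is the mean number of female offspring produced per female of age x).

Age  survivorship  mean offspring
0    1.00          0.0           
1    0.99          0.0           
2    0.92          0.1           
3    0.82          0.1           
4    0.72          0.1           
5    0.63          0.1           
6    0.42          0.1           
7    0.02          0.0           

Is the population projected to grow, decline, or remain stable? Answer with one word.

R0 = Σ lx·mx = 0 + 0 + 0.092 + 0.082 + 0.072 + 0.063 + 0.042 + 0 = 0.351
R0 < 1, so the population is declining.

declining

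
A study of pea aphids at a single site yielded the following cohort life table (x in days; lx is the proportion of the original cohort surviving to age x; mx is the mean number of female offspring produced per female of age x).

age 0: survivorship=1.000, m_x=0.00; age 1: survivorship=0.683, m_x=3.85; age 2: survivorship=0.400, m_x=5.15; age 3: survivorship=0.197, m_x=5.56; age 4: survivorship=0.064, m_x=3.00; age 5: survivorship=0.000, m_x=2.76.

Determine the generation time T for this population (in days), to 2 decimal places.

1.81

lx·mx: 0, 2.62955, 2.06, 1.09532, 0.192, 0 → R0 = 5.97687
x·lx·mx: 0, 2.62955, 4.12, 3.28596, 0.768, 0 → Σ = 10.80351
T = 10.80351 / 5.97687 = 1.807553… → 1.81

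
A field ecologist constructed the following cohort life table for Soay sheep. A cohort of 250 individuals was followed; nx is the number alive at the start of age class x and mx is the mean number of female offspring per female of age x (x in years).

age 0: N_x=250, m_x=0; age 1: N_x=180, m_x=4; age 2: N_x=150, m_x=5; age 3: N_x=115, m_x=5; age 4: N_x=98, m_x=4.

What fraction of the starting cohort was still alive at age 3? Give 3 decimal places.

0.460

l_3 = n_3/n_0 = 115/250 = 0.46 → 0.460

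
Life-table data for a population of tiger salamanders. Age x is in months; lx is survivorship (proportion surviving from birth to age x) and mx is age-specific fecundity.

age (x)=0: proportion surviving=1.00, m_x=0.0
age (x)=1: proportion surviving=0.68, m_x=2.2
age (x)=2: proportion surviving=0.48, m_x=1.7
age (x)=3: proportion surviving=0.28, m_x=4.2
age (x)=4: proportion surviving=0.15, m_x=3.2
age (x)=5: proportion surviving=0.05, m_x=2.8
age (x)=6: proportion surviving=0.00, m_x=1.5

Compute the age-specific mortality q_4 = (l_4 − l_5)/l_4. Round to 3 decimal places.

0.667

q_4 = (l_4 − l_5) / l_4 = (0.15 − 0.05) / 0.15
     = 0.1 / 0.15 = 0.666667… → 0.667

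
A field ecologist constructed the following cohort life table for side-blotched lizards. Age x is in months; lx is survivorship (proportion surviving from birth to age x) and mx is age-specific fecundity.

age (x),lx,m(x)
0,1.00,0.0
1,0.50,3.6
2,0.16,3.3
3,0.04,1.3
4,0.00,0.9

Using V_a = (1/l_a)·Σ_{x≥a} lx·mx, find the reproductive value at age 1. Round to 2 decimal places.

lx·mx for x ≥ 1: 1.8, 0.528, 0.052, 0 → sum = 2.38
V_1 = 2.38 / l_1 = 2.38 / 0.5 = 4.76 → 4.76

4.76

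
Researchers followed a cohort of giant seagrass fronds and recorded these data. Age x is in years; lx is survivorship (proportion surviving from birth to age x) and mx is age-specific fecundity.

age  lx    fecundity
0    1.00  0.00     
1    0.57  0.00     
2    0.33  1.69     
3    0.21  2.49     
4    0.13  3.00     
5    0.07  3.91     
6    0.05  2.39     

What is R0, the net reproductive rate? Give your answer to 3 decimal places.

lx·mx by age: 0, 0, 0.5577, 0.5229, 0.39, 0.2737, 0.1195
R0 = Σ lx·mx = 1.8638 → 1.864

1.864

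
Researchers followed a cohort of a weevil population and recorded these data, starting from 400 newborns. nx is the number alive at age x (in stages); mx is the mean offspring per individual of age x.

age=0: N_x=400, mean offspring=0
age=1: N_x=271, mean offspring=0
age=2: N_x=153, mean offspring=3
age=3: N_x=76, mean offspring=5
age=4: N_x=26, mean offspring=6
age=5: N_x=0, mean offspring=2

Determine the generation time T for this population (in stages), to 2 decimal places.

2.70

lx = nx/n0 = nx/400: 1, 0.6775, 0.3825, 0.19, 0.065, 0
lx·mx: 0, 0, 1.1475, 0.95, 0.39, 0 → R0 = 2.4875
x·lx·mx: 0, 0, 2.295, 2.85, 1.56, 0 → Σ = 6.705
T = 6.705 / 2.4875 = 2.695477… → 2.70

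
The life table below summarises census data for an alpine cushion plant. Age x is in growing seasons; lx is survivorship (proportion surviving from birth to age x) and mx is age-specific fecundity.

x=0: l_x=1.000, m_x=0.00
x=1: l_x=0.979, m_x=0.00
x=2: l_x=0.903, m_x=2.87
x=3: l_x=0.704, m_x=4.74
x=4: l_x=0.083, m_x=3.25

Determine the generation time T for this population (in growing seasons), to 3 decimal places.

2.625

lx·mx: 0, 0, 2.59161, 3.33696, 0.26975 → R0 = 6.19832
x·lx·mx: 0, 0, 5.18322, 10.01088, 1.079 → Σ = 16.2731
T = 16.2731 / 6.19832 = 2.625405… → 2.625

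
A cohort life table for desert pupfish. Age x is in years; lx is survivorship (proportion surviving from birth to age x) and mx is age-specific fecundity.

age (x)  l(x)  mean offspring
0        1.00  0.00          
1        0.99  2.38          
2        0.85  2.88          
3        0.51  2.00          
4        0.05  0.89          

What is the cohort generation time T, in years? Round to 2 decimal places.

1.79

lx·mx: 0, 2.3562, 2.448, 1.02, 0.0445 → R0 = 5.8687
x·lx·mx: 0, 2.3562, 4.896, 3.06, 0.178 → Σ = 10.4902
T = 10.4902 / 5.8687 = 1.787483… → 1.79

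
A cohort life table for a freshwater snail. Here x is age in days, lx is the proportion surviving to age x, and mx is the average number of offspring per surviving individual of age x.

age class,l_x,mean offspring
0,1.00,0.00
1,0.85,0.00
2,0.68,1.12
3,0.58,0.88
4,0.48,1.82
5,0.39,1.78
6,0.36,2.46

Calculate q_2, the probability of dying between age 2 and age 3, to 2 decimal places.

q_2 = (l_2 − l_3) / l_2 = (0.68 − 0.58) / 0.68
     = 0.1 / 0.68 = 0.147059… → 0.15

0.15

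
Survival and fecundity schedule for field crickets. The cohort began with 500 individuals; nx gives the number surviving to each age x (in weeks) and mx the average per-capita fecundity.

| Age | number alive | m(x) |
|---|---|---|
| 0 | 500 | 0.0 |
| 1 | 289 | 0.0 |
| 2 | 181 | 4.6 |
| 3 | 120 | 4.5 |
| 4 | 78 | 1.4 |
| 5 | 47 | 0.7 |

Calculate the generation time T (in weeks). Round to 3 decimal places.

lx = nx/n0 = nx/500: 1, 0.578, 0.362, 0.24, 0.156, 0.094
lx·mx: 0, 0, 1.6652, 1.08, 0.2184, 0.0658 → R0 = 3.0294
x·lx·mx: 0, 0, 3.3304, 3.24, 0.8736, 0.329 → Σ = 7.773
T = 7.773 / 3.0294 = 2.565855… → 2.566

2.566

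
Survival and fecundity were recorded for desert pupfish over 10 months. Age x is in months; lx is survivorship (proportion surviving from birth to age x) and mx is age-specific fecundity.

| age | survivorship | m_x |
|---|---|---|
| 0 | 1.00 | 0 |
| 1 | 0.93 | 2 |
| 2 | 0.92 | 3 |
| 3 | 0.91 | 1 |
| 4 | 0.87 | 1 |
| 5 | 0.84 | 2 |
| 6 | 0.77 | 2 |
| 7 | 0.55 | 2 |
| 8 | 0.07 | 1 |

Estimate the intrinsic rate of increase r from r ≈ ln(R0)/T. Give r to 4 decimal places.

0.6499

R0 = Σ lx·mx = 0 + 1.86 + 2.76 + 0.91 + 0.87 + 1.68 + 1.54 + 1.1 + 0.07 = 10.79
Σ x·lx·mx = 39.49; T = 39.49/10.79 = 3.65987…
r ≈ ln(R0)/T = ln(10.79)/3.65987… = 0.649919… → 0.6499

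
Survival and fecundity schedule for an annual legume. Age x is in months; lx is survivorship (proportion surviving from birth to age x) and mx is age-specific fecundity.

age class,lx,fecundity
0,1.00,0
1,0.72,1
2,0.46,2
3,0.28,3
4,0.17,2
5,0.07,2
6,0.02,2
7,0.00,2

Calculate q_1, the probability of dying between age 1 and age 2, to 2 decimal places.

q_1 = (l_1 − l_2) / l_1 = (0.72 − 0.46) / 0.72
     = 0.26 / 0.72 = 0.361111… → 0.36

0.36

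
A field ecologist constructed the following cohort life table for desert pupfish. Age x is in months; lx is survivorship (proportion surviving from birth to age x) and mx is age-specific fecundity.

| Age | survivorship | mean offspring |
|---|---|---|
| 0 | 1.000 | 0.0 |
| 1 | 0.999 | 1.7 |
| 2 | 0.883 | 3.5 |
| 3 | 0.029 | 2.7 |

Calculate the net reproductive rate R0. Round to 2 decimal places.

4.87

lx·mx by age: 0, 1.6983, 3.0905, 0.0783
R0 = Σ lx·mx = 4.8671 → 4.87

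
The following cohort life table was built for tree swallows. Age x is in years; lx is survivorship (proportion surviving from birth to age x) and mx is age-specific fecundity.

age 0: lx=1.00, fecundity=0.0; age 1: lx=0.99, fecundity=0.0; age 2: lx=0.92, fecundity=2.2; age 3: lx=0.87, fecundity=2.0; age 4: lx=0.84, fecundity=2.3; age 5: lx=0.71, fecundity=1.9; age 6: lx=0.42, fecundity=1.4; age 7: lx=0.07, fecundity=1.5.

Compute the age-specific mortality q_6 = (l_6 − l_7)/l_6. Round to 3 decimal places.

q_6 = (l_6 − l_7) / l_6 = (0.42 − 0.07) / 0.42
     = 0.35 / 0.42 = 0.833333… → 0.833

0.833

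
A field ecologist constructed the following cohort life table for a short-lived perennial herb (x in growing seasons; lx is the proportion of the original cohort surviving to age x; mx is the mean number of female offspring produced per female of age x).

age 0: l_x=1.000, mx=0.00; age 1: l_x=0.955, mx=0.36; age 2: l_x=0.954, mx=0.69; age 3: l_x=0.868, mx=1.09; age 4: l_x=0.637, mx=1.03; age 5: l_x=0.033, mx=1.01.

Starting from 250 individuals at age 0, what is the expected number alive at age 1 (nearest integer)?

Expected survivors = N0 · l_1 = 250 × 0.955 = 238.75 → 239

239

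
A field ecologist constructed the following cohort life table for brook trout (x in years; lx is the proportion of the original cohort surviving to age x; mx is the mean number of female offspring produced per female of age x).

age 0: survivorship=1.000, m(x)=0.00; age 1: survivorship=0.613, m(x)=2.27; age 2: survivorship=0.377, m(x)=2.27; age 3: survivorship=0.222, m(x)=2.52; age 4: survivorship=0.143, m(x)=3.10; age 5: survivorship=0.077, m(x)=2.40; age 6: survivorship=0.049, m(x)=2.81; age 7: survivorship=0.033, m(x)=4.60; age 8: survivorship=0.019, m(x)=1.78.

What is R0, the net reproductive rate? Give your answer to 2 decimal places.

3.76

lx·mx by age: 0, 1.39151, 0.85579, 0.55944, 0.4433, 0.1848, 0.13769, 0.1518, 0.03382
R0 = Σ lx·mx = 3.75815 → 3.76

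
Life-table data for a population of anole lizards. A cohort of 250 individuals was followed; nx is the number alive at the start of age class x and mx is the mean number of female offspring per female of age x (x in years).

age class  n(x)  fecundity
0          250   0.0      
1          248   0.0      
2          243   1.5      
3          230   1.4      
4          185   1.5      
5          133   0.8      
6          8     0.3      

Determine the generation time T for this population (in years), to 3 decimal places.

3.124

lx = nx/n0 = nx/250: 1, 0.992, 0.972, 0.92, 0.74, 0.532, 0.032
lx·mx: 0, 0, 1.458, 1.288, 1.11, 0.4256, 0.0096 → R0 = 4.2912
x·lx·mx: 0, 0, 2.916, 3.864, 4.44, 2.128, 0.0576 → Σ = 13.4056
T = 13.4056 / 4.2912 = 3.123975… → 3.124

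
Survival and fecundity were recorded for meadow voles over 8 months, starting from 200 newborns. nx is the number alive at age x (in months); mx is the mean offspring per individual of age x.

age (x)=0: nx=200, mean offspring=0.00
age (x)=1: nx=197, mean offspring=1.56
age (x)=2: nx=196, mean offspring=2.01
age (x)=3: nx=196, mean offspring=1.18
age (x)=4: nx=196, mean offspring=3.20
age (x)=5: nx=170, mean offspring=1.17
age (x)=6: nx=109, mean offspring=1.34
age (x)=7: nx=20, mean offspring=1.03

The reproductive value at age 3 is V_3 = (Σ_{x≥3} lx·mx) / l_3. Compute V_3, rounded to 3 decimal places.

lx = nx/n0 = nx/200: 1, 0.985, 0.98, 0.98, 0.98, 0.85, 0.545, 0.1
lx·mx for x ≥ 3: 1.1564, 3.136, 0.9945, 0.7303, 0.103 → sum = 6.1202
V_3 = 6.1202 / l_3 = 6.1202 / 0.98 = 6.245102… → 6.245

6.245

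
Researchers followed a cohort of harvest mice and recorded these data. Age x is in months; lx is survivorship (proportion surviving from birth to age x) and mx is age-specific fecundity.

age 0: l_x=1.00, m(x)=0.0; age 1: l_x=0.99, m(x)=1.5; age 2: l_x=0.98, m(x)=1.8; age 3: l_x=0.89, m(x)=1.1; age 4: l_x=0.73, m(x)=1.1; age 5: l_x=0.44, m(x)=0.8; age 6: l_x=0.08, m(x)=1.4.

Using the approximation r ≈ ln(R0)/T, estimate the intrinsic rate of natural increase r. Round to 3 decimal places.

0.689

R0 = Σ lx·mx = 0 + 1.485 + 1.764 + 0.979 + 0.803 + 0.352 + 0.112 = 5.495
Σ x·lx·mx = 13.594; T = 13.594/5.495 = 2.47389…
r ≈ ln(R0)/T = ln(5.495)/2.47389… = 0.68873… → 0.689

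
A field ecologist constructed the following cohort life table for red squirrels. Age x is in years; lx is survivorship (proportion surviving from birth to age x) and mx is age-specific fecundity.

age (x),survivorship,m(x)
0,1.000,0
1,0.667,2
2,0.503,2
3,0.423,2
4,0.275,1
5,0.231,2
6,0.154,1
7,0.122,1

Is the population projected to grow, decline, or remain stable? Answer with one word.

growing

R0 = Σ lx·mx = 0 + 1.334 + 1.006 + 0.846 + 0.275 + 0.462 + 0.154 + 0.122 = 4.199
R0 > 1, so the population is growing.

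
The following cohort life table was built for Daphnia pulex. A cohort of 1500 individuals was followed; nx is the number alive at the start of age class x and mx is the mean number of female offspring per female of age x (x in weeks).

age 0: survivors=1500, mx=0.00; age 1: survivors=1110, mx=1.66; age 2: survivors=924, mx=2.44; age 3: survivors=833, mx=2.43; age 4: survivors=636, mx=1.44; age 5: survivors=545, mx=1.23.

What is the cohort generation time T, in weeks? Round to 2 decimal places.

2.52

lx = nx/n0 = nx/1500: 1, 0.74, 0.616, 0.55533…, 0.424, 0.36333…
lx·mx: 0, 1.2284, 1.50304, 1.34946…, 0.61056, 0.4469… → R0 = 5.13836…
x·lx·mx: 0, 1.2284, 3.00608, 4.04838…, 2.44224, 2.2345… → Σ = 12.9596…
T = 12.9596… / 5.13836… = 2.522128… → 2.52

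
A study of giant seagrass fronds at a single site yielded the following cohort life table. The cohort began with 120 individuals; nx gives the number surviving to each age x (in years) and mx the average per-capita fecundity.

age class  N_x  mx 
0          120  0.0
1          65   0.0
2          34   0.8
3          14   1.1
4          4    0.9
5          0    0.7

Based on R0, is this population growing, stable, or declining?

lx = nx/n0 = nx/120: 1, 0.54167…, 0.28333…, 0.11667…, 0.03333…, 0
R0 = Σ lx·mx = 0 + 0 + 0.226667… + 0.128333… + 0.03… + 0 = 0.385…
R0 < 1, so the population is declining.

declining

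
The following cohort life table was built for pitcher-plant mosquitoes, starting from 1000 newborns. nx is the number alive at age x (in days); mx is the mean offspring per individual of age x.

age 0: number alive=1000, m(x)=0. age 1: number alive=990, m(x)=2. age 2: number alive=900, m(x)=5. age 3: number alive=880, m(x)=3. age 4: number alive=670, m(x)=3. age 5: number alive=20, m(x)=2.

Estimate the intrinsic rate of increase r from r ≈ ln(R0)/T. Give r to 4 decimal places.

lx = nx/n0 = nx/1000: 1, 0.99, 0.9, 0.88, 0.67, 0.02
R0 = Σ lx·mx = 0 + 1.98 + 4.5 + 2.64 + 2.01 + 0.04 = 11.17
Σ x·lx·mx = 27.14; T = 27.14/11.17 = 2.42972…
r ≈ ln(R0)/T = ln(11.17)/2.42972… = 0.993213… → 0.9932

0.9932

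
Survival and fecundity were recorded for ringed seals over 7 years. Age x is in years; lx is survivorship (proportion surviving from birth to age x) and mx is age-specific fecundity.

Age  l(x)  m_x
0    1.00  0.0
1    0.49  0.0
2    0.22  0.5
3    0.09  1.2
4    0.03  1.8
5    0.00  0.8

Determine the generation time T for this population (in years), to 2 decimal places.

lx·mx: 0, 0, 0.11, 0.108, 0.054, 0 → R0 = 0.272
x·lx·mx: 0, 0, 0.22, 0.324, 0.216, 0 → Σ = 0.76
T = 0.76 / 0.272 = 2.794118… → 2.79

2.79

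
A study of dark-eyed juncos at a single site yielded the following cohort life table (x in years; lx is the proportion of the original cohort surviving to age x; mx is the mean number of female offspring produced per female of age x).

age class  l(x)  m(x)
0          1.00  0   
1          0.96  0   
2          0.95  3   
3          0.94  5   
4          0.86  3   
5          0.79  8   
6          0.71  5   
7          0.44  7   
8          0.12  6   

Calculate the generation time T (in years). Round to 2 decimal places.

lx·mx: 0, 0, 2.85, 4.7, 2.58, 6.32, 3.55, 3.08, 0.72 → R0 = 23.8
x·lx·mx: 0, 0, 5.7, 14.1, 10.32, 31.6, 21.3, 21.56, 5.76 → Σ = 110.34
T = 110.34 / 23.8 = 4.636134… → 4.64

4.64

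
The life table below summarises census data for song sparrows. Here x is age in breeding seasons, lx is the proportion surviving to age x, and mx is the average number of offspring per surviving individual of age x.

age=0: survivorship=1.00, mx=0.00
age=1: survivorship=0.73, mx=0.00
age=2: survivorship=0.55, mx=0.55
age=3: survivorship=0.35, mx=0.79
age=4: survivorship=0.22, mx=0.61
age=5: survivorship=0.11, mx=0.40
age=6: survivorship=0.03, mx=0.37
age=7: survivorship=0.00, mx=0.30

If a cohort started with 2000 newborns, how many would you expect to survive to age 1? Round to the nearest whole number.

1460

Expected survivors = N0 · l_1 = 2000 × 0.73 = 1460 → 1460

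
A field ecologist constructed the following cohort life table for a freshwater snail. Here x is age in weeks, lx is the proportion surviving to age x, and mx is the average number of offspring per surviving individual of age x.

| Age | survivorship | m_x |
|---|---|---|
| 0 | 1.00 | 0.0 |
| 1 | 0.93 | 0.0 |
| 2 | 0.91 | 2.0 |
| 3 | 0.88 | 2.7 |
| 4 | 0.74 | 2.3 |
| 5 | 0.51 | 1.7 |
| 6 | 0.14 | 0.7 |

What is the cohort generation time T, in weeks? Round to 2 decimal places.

3.28

lx·mx: 0, 0, 1.82, 2.376, 1.702, 0.867, 0.098 → R0 = 6.863
x·lx·mx: 0, 0, 3.64, 7.128, 6.808, 4.335, 0.588 → Σ = 22.499
T = 22.499 / 6.863 = 3.278304… → 3.28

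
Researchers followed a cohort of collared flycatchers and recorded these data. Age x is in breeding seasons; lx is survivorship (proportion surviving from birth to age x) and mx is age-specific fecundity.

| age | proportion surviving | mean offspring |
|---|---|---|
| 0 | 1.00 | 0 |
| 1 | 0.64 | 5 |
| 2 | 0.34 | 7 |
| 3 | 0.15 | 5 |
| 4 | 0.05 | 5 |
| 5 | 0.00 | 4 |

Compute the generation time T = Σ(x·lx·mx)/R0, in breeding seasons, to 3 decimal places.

1.704

lx·mx: 0, 3.2, 2.38, 0.75, 0.25, 0 → R0 = 6.58
x·lx·mx: 0, 3.2, 4.76, 2.25, 1, 0 → Σ = 11.21
T = 11.21 / 6.58 = 1.703647… → 1.704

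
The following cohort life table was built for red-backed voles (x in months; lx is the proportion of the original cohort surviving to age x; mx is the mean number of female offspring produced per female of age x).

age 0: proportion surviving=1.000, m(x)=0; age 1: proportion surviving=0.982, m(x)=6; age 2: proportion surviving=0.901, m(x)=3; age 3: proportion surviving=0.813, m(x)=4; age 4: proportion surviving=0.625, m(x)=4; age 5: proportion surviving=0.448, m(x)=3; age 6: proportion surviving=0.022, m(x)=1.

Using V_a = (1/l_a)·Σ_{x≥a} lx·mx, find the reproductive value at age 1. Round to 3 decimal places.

lx·mx for x ≥ 1: 5.892, 2.703, 3.252, 2.5, 1.344, 0.022 → sum = 15.713
V_1 = 15.713 / l_1 = 15.713 / 0.982 = 16.001018… → 16.001

16.001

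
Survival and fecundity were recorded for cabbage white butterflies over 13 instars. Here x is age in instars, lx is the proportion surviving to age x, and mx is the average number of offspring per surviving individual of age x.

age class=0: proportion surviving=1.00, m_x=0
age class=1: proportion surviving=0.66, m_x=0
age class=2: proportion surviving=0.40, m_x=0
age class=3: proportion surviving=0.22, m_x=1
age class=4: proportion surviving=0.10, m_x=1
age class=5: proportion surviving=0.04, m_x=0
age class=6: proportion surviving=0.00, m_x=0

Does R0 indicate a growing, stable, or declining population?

R0 = Σ lx·mx = 0 + 0 + 0 + 0.22 + 0.1 + 0 + 0 = 0.32
R0 < 1, so the population is declining.

declining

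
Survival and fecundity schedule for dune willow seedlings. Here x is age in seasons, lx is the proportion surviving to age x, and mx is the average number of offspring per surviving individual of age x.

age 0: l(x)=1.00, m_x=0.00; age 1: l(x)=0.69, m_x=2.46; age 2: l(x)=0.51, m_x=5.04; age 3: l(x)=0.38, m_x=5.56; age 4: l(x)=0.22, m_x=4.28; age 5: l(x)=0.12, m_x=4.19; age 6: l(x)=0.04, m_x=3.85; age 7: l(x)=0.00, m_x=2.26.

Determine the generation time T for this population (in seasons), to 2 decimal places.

lx·mx: 0, 1.6974, 2.5704, 2.1128, 0.9416, 0.5028, 0.154, 0 → R0 = 7.979
x·lx·mx: 0, 1.6974, 5.1408, 6.3384, 3.7664, 2.514, 0.924, 0 → Σ = 20.381
T = 20.381 / 7.979 = 2.55433… → 2.55

2.55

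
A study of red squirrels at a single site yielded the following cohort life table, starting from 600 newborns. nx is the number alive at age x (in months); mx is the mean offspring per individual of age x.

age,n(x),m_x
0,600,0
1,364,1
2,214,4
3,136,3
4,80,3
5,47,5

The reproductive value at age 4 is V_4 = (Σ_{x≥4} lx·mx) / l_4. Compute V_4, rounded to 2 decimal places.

5.94

lx = nx/n0 = nx/600: 1, 0.60667…, 0.35667…, 0.22667…, 0.13333…, 0.07833…
lx·mx for x ≥ 4: 0.4…, 0.391667… → sum = 0.791667…
V_4 = 0.791667… / l_4 = 0.791667… / 0.133333… = 5.9375… → 5.94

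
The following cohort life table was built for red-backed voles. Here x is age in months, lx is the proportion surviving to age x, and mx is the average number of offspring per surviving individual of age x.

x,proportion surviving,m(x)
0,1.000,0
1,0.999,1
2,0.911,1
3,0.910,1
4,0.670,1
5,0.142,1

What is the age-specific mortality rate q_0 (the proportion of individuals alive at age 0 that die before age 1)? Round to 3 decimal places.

0.001

q_0 = (l_0 − l_1) / l_0 = (1 − 0.999) / 1
     = 0.001 / 1 = 0.001 → 0.001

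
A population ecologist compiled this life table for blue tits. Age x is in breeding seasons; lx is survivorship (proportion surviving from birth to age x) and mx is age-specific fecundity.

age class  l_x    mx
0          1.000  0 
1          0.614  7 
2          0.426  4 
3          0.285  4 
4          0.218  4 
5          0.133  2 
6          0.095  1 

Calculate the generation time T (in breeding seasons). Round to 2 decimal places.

1.97

lx·mx: 0, 4.298, 1.704, 1.14, 0.872, 0.266, 0.095 → R0 = 8.375
x·lx·mx: 0, 4.298, 3.408, 3.42, 3.488, 1.33, 0.57 → Σ = 16.514
T = 16.514 / 8.375 = 1.971821… → 1.97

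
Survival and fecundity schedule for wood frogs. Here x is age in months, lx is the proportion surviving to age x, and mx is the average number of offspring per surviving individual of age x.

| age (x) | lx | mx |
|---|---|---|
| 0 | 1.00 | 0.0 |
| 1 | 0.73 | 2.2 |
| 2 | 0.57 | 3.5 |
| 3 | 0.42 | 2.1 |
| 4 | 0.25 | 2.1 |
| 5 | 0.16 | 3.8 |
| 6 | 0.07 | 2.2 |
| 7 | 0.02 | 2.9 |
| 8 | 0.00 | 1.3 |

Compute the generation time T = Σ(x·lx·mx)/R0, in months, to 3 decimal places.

2.524

lx·mx: 0, 1.606, 1.995, 0.882, 0.525, 0.608, 0.154, 0.058, 0 → R0 = 5.828
x·lx·mx: 0, 1.606, 3.99, 2.646, 2.1, 3.04, 0.924, 0.406, 0 → Σ = 14.712
T = 14.712 / 5.828 = 2.524365… → 2.524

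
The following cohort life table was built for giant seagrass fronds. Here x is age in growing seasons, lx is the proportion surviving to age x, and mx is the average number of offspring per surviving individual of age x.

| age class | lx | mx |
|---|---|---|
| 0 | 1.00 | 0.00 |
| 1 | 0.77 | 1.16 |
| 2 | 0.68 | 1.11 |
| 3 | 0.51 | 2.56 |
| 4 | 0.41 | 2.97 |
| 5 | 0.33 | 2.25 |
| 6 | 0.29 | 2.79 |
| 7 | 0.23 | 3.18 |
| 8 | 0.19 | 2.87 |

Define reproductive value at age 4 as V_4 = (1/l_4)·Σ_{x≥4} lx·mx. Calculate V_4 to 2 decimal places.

lx·mx for x ≥ 4: 1.2177, 0.7425, 0.8091, 0.7314, 0.5453 → sum = 4.046
V_4 = 4.046 / l_4 = 4.046 / 0.41 = 9.868293… → 9.87

9.87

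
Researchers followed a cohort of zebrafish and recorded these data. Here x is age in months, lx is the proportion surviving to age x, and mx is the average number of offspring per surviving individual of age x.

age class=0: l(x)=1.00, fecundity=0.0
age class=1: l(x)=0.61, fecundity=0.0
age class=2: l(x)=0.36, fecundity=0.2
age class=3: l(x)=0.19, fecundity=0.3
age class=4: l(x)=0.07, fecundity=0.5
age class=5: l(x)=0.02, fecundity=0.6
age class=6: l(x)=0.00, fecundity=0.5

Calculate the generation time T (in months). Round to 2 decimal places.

2.93

lx·mx: 0, 0, 0.072, 0.057, 0.035, 0.012, 0 → R0 = 0.176
x·lx·mx: 0, 0, 0.144, 0.171, 0.14, 0.06, 0 → Σ = 0.515
T = 0.515 / 0.176 = 2.926136… → 2.93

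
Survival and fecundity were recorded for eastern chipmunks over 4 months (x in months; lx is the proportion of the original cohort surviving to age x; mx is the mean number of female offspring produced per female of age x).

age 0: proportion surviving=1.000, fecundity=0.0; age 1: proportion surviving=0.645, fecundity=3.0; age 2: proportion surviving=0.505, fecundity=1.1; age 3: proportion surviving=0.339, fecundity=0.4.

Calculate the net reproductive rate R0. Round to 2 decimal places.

2.63

lx·mx by age: 0, 1.935, 0.5555, 0.1356
R0 = Σ lx·mx = 2.6261 → 2.63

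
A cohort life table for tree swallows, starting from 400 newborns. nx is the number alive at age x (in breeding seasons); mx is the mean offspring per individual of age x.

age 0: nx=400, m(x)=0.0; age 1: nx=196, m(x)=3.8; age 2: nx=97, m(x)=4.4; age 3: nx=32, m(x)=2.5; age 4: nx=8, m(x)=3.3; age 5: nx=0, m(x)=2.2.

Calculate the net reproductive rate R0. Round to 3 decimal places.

3.195

lx = nx/n0 = nx/400: 1, 0.49, 0.2425, 0.08, 0.02, 0
lx·mx by age: 0, 1.862, 1.067, 0.2, 0.066, 0
R0 = Σ lx·mx = 3.195 → 3.195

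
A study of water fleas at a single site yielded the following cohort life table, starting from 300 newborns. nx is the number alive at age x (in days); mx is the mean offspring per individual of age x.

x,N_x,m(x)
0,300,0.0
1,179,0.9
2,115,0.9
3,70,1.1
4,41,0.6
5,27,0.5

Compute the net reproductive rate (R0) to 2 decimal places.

1.27

lx = nx/n0 = nx/300: 1, 0.59667…, 0.38333…, 0.23333…, 0.13667…, 0.09
lx·mx by age: 0, 0.537…, 0.345…, 0.256667…, 0.082…, 0.045
R0 = Σ lx·mx = 1.265667… → 1.27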